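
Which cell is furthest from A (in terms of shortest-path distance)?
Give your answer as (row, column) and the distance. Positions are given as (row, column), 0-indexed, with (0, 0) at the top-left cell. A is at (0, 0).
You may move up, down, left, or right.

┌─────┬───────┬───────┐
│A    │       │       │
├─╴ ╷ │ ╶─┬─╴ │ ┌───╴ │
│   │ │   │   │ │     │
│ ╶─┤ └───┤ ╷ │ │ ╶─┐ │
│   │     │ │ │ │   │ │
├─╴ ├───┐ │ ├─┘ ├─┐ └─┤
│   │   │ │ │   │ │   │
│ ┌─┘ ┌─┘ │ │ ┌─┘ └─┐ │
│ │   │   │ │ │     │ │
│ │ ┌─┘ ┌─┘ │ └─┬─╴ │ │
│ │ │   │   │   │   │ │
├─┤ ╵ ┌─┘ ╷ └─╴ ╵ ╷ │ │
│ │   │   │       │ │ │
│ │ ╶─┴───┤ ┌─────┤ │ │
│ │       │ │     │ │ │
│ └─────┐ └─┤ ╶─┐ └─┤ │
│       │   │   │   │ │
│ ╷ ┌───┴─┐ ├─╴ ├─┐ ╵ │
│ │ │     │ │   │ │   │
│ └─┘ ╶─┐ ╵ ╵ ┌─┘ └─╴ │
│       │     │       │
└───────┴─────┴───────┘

Computing BFS distances from A to all cells:
Furthest cell: (1, 4)
Distance: 71 steps

Path from A to the furthest cell:

┌─────┬───────┬───────┐
│A → ↓│↓ ← ← ↰│↓ ← ← ↰│
├─╴ ╷ │ ╶─┬─╴ │ ┌───╴ │
│   │↓│↳ B│↱ ↑│↓│↱ → ↑│
│ ╶─┤ └───┤ ╷ │ │ ╶─┐ │
│   │↳ → ↓│↑│ │↓│↑ ↰│ │
├─╴ ├───┐ │ ├─┘ ├─┐ └─┤
│   │   │↓│↑│↓ ↲│ │↑ ↰│
│ ┌─┘ ┌─┘ │ │ ┌─┘ └─┐ │
│ │   │↓ ↲│↑│↓│     │↑│
│ │ ┌─┘ ┌─┘ │ └─┬─╴ │ │
│ │ │↓ ↲│  ↑│↳ ↓│   │↑│
├─┤ ╵ ┌─┘ ╷ └─╴ ╵ ╷ │ │
│ │↓ ↲│   │↑ ← ↲  │ │↑│
│ │ ╶─┴───┤ ┌─────┤ │ │
│ │↳ → → ↓│ │↱ → ↓│ │↑│
│ └─────┐ └─┤ ╶─┐ └─┤ │
│       │↳ ↓│↑ ↰│↳ ↓│↑│
│ ╷ ┌───┴─┐ ├─╴ ├─┐ ╵ │
│ │ │     │↓│↱ ↑│ │↳ ↑│
│ └─┘ ╶─┐ ╵ ╵ ┌─┘ └─╴ │
│       │  ↳ ↑│       │
└───────┴─────┴───────┘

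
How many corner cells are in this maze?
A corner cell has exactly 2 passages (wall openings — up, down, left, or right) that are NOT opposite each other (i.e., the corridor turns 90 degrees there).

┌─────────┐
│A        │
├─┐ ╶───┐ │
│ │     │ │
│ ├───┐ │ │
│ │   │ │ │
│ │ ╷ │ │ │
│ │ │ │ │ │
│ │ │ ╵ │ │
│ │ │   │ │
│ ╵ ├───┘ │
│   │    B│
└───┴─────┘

Counting corner cells (2 non-opposite passages):
Total corners: 10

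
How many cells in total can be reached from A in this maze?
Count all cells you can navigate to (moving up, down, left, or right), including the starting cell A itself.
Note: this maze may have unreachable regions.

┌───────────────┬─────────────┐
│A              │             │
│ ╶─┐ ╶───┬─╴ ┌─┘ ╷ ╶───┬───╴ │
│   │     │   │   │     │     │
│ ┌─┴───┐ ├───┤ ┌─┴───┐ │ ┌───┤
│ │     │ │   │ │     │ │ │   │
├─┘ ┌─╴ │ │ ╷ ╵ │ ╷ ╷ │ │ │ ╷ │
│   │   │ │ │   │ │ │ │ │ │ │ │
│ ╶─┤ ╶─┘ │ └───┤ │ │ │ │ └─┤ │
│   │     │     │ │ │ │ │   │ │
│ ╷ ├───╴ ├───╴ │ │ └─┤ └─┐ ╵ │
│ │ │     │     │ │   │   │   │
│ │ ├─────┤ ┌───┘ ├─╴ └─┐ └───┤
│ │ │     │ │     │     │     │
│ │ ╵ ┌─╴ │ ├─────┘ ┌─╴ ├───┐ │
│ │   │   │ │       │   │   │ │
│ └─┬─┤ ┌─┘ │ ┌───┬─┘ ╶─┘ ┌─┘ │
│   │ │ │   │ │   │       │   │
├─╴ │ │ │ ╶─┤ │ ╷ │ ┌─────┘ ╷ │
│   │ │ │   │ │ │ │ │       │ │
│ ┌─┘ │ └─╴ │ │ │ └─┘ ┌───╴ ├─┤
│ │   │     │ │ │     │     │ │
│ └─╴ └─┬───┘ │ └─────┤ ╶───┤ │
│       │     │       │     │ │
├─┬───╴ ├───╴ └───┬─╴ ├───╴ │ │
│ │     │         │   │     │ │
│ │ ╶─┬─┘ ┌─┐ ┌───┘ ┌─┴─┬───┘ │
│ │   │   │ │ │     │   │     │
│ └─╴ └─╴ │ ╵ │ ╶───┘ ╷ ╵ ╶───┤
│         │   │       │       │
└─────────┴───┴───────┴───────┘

Using BFS/flood-fill to find all reachable cells from A:
Maze size: 15 × 15 = 225 total cells
All cells are reachable — the maze is fully connected.
Reachable cells: 225

Reachable region (· marks reachable cells):

┌───────────────┬─────────────┐
│A · · · · · · ·│· · · · · · ·│
│ ╶─┐ ╶───┬─╴ ┌─┘ ╷ ╶───┬───╴ │
│· ·│· · ·│· ·│· ·│· · ·│· · ·│
│ ┌─┴───┐ ├───┤ ┌─┴───┐ │ ┌───┤
│·│· · ·│·│· ·│·│· · ·│·│·│· ·│
├─┘ ┌─╴ │ │ ╷ ╵ │ ╷ ╷ │ │ │ ╷ │
│· ·│· ·│·│·│· ·│·│·│·│·│·│·│·│
│ ╶─┤ ╶─┘ │ └───┤ │ │ │ │ └─┤ │
│· ·│· · ·│· · ·│·│·│·│·│· ·│·│
│ ╷ ├───╴ ├───╴ │ │ └─┤ └─┐ ╵ │
│·│·│· · ·│· · ·│·│· ·│· ·│· ·│
│ │ ├─────┤ ┌───┘ ├─╴ └─┐ └───┤
│·│·│· · ·│·│· · ·│· · ·│· · ·│
│ │ ╵ ┌─╴ │ ├─────┘ ┌─╴ ├───┐ │
│·│· ·│· ·│·│· · · ·│· ·│· ·│·│
│ └─┬─┤ ┌─┘ │ ┌───┬─┘ ╶─┘ ┌─┘ │
│· ·│·│·│· ·│·│· ·│· · · ·│· ·│
├─╴ │ │ │ ╶─┤ │ ╷ │ ┌─────┘ ╷ │
│· ·│·│·│· ·│·│·│·│·│· · · ·│·│
│ ┌─┘ │ └─╴ │ │ │ └─┘ ┌───╴ ├─┤
│·│· ·│· · ·│·│·│· · ·│· · ·│·│
│ └─╴ └─┬───┘ │ └─────┤ ╶───┤ │
│· · · ·│· · ·│· · · ·│· · ·│·│
├─┬───╴ ├───╴ └───┬─╴ ├───╴ │ │
│·│· · ·│· · · · ·│· ·│· · ·│·│
│ │ ╶─┬─┘ ┌─┐ ┌───┘ ┌─┴─┬───┘ │
│·│· ·│· ·│·│·│· · ·│· ·│· · ·│
│ └─╴ └─╴ │ ╵ │ ╶───┘ ╷ ╵ ╶───┤
│· · · · ·│· ·│· · · ·│· · · ·│
└─────────┴───┴───────┴───────┘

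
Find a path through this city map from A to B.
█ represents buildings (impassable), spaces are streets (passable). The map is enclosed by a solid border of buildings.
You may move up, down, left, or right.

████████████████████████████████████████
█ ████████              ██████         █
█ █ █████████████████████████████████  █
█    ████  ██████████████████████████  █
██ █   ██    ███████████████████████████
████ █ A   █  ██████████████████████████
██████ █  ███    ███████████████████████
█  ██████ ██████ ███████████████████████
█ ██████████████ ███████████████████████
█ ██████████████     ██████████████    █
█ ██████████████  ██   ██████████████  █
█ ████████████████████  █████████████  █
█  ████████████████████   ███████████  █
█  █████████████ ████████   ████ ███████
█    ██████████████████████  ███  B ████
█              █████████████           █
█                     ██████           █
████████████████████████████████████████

Finding the shortest path from A to B:
Movement: cardinal only
Path length: 40 steps
Directions: right → right → up → right → right → right → down → right → down → right → right → right → down → down → down → right → right → right → right → down → right → right → down → right → down → right → right → down → right → right → down → right → down → right → right → right → right → up → right → right

Solution:

████████████████████████████████████████
█ ████████              ██████         █
█ █ █████████████████████████████████  █
█    ████  ██████████████████████████  █
██ █   ██↱→→↓███████████████████████████
████ █ A→↑ █↳↓██████████████████████████
██████ █  ███↳→→↓███████████████████████
█  ██████ ██████↓███████████████████████
█ ██████████████↓███████████████████████
█ ██████████████↳→→→↓██████████████    █
█ ██████████████  ██↳→↓██████████████  █
█ ████████████████████↳↓█████████████  █
█  ████████████████████↳→↓███████████  █
█  █████████████ ████████↳→↓████ ███████
█    ██████████████████████↳↓███↱→B ████
█              █████████████↳→→→↑      █
█                     ██████           █
████████████████████████████████████████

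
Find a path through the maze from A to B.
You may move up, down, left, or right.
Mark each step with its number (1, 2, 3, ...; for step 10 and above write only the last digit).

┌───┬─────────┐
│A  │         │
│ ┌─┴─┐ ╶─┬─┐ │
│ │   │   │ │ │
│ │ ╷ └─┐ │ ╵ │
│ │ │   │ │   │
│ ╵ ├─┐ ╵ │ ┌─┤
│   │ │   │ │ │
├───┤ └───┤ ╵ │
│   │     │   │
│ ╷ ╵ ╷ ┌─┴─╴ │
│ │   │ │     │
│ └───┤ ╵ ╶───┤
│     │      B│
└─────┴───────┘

Finding the shortest path through the maze:
Path length: 30 steps
Directions: down → down → down → right → up → up → right → down → right → down → right → up → up → left → up → right → right → right → down → down → left → down → down → right → down → left → left → down → right → right

Solution:

┌───┬─────────┐
│A  │  5 6 7 8│
│ ┌─┴─┐ ╶─┬─┐ │
│1│6 7│4 3│ │9│
│ │ ╷ └─┐ │ ╵ │
│2│5│8 9│2│1 0│
│ ╵ ├─┐ ╵ │ ┌─┤
│3 4│ │0 1│2│ │
├───┤ └───┤ ╵ │
│   │     │3 4│
│ ╷ ╵ ╷ ┌─┴─╴ │
│ │   │ │7 6 5│
│ └───┤ ╵ ╶───┤
│     │  8 9 B│
└─────┴───────┘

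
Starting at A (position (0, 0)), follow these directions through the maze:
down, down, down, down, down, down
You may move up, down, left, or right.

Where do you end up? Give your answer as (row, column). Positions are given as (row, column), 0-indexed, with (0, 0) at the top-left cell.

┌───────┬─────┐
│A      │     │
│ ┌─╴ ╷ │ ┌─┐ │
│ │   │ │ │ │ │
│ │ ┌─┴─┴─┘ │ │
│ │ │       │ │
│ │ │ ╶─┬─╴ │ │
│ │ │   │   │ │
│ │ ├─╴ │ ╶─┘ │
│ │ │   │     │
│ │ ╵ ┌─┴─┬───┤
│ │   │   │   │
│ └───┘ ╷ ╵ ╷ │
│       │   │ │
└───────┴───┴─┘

Following directions step by step:
Start: (0, 0)
  down: (0, 0) → (1, 0)
  down: (1, 0) → (2, 0)
  down: (2, 0) → (3, 0)
  down: (3, 0) → (4, 0)
  down: (4, 0) → (5, 0)
  down: (5, 0) → (6, 0)
Final position: (6, 0)

Path taken:

┌───────┬─────┐
│A      │     │
│ ┌─╴ ╷ │ ┌─┐ │
│↓│   │ │ │ │ │
│ │ ┌─┴─┴─┘ │ │
│↓│ │       │ │
│ │ │ ╶─┬─╴ │ │
│↓│ │   │   │ │
│ │ ├─╴ │ ╶─┘ │
│↓│ │   │     │
│ │ ╵ ┌─┴─┬───┤
│↓│   │   │   │
│ └───┘ ╷ ╵ ╷ │
│B      │   │ │
└───────┴───┴─┘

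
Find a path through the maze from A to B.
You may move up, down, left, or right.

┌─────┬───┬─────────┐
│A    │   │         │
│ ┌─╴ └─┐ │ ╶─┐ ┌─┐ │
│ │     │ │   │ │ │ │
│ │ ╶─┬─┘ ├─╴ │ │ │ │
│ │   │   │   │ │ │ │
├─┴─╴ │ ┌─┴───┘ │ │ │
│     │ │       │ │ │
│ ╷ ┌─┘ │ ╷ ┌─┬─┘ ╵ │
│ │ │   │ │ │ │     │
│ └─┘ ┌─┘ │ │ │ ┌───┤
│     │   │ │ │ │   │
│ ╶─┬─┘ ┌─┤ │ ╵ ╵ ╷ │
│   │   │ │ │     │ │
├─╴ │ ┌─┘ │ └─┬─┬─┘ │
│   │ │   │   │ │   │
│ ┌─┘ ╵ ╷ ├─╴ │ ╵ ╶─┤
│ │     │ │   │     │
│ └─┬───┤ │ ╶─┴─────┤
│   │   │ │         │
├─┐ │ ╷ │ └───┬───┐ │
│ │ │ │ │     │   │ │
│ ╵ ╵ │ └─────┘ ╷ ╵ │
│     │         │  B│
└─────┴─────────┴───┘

Finding the shortest path through the maze:
Path length: 34 steps
Directions: right → right → down → left → down → right → down → left → left → down → down → down → right → down → left → down → down → right → down → down → right → up → up → right → down → down → right → right → right → right → up → right → down → right

Solution:

┌─────┬───┬─────────┐
│A → ↓│   │         │
│ ┌─╴ └─┐ │ ╶─┐ ┌─┐ │
│ │↓ ↲  │ │   │ │ │ │
│ │ ╶─┬─┘ ├─╴ │ │ │ │
│ │↳ ↓│   │   │ │ │ │
├─┴─╴ │ ┌─┴───┘ │ │ │
│↓ ← ↲│ │       │ │ │
│ ╷ ┌─┘ │ ╷ ┌─┬─┘ ╵ │
│↓│ │   │ │ │ │     │
│ └─┘ ┌─┘ │ │ │ ┌───┤
│↓    │   │ │ │ │   │
│ ╶─┬─┘ ┌─┤ │ ╵ ╵ ╷ │
│↳ ↓│   │ │ │     │ │
├─╴ │ ┌─┘ │ └─┬─┬─┘ │
│↓ ↲│ │   │   │ │   │
│ ┌─┘ ╵ ╷ ├─╴ │ ╵ ╶─┤
│↓│     │ │   │     │
│ └─┬───┤ │ ╶─┴─────┤
│↳ ↓│↱ ↓│ │         │
├─┐ │ ╷ │ └───┬───┐ │
│ │↓│↑│↓│     │↱ ↓│ │
│ ╵ ╵ │ └─────┘ ╷ ╵ │
│  ↳ ↑│↳ → → → ↑│↳ B│
└─────┴─────────┴───┘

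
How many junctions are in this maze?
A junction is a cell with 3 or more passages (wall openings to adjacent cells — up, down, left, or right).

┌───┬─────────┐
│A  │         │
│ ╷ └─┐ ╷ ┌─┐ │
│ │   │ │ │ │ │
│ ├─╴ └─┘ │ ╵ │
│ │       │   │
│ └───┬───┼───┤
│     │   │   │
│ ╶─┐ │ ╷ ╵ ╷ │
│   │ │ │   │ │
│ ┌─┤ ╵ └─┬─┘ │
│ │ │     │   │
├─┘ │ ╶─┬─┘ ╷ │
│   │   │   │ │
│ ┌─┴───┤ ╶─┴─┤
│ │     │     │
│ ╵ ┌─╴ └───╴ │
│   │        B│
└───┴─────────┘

Checking each cell for number of passages:

Junctions found (3+ passages):
  (0, 3): 3 passages
  (0, 4): 3 passages
  (2, 2): 3 passages
  (3, 0): 3 passages
  (4, 0): 3 passages
  (5, 2): 3 passages
  (5, 3): 3 passages
  (5, 6): 3 passages
  (8, 3): 3 passages
Total junctions: 9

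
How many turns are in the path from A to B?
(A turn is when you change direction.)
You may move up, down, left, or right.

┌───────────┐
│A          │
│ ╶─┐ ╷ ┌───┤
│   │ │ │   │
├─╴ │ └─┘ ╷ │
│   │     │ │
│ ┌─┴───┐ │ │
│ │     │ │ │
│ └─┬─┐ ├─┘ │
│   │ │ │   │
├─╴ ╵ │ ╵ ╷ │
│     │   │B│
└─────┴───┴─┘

Directions: right, right, down, down, right, right, up, right, down, down, down, down
Number of turns: 5

Solution:

┌───────────┐
│A → ↓      │
│ ╶─┐ ╷ ┌───┤
│   │↓│ │↱ ↓│
├─╴ │ └─┘ ╷ │
│   │↳ → ↑│↓│
│ ┌─┴───┐ │ │
│ │     │ │↓│
│ └─┬─┐ ├─┘ │
│   │ │ │  ↓│
├─╴ ╵ │ ╵ ╷ │
│     │   │B│
└─────┴───┴─┘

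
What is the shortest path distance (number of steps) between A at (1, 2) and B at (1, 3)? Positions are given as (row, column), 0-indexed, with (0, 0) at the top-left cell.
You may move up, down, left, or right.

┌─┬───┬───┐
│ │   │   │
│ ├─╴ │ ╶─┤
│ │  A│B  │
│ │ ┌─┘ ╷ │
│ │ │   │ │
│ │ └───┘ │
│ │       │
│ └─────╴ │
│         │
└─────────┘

Finding path from (1, 2) to (1, 3):
Path: (1,2) → (1,1) → (2,1) → (3,1) → (3,2) → (3,3) → (3,4) → (2,4) → (1,4) → (1,3)
Distance: 9 steps

Solution:

┌─┬───┬───┐
│ │   │   │
│ ├─╴ │ ╶─┤
│ │↓ A│B ↰│
│ │ ┌─┘ ╷ │
│ │↓│   │↑│
│ │ └───┘ │
│ │↳ → → ↑│
│ └─────╴ │
│         │
└─────────┘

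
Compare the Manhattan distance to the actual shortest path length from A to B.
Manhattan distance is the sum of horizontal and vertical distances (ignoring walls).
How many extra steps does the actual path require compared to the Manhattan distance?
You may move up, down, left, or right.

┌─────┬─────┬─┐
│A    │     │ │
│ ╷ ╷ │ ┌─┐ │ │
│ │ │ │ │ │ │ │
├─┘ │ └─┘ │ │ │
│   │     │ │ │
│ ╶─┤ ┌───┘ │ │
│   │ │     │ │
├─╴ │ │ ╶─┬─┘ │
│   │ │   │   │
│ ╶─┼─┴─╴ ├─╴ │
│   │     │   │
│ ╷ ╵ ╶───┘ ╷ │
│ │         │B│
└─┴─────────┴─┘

Manhattan distance: |6 - 0| + |6 - 0| = 12
Actual path length: 18
Extra steps: 18 - 12 = 6

Solution:

┌─────┬─────┬─┐
│A ↓  │     │ │
│ ╷ ╷ │ ┌─┐ │ │
│ │↓│ │ │ │ │ │
├─┘ │ └─┘ │ │ │
│↓ ↲│     │ │ │
│ ╶─┤ ┌───┘ │ │
│↳ ↓│ │     │ │
├─╴ │ │ ╶─┬─┘ │
│↓ ↲│ │   │   │
│ ╶─┼─┴─╴ ├─╴ │
│↳ ↓│     │↱ ↓│
│ ╷ ╵ ╶───┘ ╷ │
│ │↳ → → → ↑│B│
└─┴─────────┴─┘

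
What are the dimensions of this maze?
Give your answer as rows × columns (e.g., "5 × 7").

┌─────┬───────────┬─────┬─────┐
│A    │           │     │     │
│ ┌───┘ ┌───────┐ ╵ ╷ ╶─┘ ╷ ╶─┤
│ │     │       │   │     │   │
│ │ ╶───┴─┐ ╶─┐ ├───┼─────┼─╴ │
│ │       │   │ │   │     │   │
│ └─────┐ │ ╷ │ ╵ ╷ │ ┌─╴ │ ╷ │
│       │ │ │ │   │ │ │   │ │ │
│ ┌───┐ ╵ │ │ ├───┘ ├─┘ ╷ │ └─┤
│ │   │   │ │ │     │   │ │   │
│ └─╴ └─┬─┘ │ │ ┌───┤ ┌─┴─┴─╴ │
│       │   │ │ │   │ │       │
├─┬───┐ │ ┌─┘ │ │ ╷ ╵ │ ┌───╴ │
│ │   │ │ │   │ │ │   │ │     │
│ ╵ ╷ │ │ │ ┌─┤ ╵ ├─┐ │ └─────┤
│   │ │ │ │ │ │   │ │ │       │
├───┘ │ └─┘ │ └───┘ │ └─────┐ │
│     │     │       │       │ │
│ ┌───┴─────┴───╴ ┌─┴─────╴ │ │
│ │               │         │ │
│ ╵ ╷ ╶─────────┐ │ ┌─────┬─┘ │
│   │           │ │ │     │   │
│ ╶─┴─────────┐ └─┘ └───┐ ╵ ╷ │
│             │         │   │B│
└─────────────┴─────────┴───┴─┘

Counting the maze dimensions:
Rows (vertical): 12
Columns (horizontal): 15
Dimensions: 12 × 15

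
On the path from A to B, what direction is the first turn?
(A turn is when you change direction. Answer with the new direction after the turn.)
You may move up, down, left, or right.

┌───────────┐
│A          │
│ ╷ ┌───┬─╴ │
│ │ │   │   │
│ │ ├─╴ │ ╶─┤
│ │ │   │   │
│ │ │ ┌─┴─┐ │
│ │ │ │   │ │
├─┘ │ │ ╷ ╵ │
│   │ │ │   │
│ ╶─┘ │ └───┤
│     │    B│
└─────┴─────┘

Directions: right, right, right, right, right, down, left, down, right, down, down, left, up, left, down, down, right, right
First turn direction: down

Solution:

┌───────────┐
│A → → → → ↓│
│ ╷ ┌───┬─╴ │
│ │ │   │↓ ↲│
│ │ ├─╴ │ ╶─┤
│ │ │   │↳ ↓│
│ │ │ ┌─┴─┐ │
│ │ │ │↓ ↰│↓│
├─┘ │ │ ╷ ╵ │
│   │ │↓│↑ ↲│
│ ╶─┘ │ └───┤
│     │↳ → B│
└─────┴─────┘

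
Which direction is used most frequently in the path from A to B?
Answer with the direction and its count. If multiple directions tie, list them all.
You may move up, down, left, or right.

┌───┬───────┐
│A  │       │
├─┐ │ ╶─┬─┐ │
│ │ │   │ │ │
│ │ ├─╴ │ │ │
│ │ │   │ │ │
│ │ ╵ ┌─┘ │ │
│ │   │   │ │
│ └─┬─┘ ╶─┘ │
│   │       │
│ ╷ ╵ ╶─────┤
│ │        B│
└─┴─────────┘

Directions: right, down, down, down, right, up, right, up, left, up, right, right, right, down, down, down, down, left, left, left, down, right, right, right
Counts: {'right': 9, 'down': 8, 'up': 3, 'left': 4}
Most common: right (9 times)

Solution:

┌───┬───────┐
│A ↓│↱ → → ↓│
├─┐ │ ╶─┬─┐ │
│ │↓│↑ ↰│ │↓│
│ │ ├─╴ │ │ │
│ │↓│↱ ↑│ │↓│
│ │ ╵ ┌─┘ │ │
│ │↳ ↑│   │↓│
│ └─┬─┘ ╶─┘ │
│   │↓ ← ← ↲│
│ ╷ ╵ ╶─────┤
│ │  ↳ → → B│
└─┴─────────┘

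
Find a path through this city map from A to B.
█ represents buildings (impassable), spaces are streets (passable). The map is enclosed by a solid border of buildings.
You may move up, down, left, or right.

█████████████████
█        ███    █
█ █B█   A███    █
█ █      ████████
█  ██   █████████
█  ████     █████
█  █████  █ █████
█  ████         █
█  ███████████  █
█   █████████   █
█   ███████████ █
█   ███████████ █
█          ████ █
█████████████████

Finding the shortest path from A to B:
Movement: cardinal only
Path length: 7 steps
Directions: up → left → left → left → left → left → down

Solution:

█████████████████
█  ↓←←←←↰███    █
█ █B█   A███    █
█ █      ████████
█  ██   █████████
█  ████     █████
█  █████  █ █████
█  ████         █
█  ███████████  █
█   █████████   █
█   ███████████ █
█   ███████████ █
█          ████ █
█████████████████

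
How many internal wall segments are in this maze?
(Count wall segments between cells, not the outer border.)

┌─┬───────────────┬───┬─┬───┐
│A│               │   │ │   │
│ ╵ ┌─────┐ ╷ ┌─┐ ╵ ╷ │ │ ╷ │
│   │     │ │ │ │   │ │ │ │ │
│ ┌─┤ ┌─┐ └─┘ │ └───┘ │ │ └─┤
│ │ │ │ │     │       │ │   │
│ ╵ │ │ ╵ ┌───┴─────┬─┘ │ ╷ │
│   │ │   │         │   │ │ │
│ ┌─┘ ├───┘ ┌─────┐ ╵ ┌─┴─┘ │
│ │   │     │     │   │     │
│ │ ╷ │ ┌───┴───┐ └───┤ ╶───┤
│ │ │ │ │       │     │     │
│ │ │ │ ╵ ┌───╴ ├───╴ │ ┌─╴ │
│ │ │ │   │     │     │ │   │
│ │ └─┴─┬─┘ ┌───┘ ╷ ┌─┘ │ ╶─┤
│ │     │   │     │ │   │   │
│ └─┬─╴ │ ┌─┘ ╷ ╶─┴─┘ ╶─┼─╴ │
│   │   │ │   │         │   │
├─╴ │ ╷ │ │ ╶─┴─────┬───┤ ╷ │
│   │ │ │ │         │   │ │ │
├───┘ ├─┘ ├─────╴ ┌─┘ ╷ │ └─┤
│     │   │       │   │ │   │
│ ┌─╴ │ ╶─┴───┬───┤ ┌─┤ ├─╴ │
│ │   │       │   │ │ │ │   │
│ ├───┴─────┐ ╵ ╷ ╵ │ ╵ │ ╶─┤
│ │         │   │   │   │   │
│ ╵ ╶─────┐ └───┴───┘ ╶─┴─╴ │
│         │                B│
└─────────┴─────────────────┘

Counting internal wall segments:
Total internal walls: 169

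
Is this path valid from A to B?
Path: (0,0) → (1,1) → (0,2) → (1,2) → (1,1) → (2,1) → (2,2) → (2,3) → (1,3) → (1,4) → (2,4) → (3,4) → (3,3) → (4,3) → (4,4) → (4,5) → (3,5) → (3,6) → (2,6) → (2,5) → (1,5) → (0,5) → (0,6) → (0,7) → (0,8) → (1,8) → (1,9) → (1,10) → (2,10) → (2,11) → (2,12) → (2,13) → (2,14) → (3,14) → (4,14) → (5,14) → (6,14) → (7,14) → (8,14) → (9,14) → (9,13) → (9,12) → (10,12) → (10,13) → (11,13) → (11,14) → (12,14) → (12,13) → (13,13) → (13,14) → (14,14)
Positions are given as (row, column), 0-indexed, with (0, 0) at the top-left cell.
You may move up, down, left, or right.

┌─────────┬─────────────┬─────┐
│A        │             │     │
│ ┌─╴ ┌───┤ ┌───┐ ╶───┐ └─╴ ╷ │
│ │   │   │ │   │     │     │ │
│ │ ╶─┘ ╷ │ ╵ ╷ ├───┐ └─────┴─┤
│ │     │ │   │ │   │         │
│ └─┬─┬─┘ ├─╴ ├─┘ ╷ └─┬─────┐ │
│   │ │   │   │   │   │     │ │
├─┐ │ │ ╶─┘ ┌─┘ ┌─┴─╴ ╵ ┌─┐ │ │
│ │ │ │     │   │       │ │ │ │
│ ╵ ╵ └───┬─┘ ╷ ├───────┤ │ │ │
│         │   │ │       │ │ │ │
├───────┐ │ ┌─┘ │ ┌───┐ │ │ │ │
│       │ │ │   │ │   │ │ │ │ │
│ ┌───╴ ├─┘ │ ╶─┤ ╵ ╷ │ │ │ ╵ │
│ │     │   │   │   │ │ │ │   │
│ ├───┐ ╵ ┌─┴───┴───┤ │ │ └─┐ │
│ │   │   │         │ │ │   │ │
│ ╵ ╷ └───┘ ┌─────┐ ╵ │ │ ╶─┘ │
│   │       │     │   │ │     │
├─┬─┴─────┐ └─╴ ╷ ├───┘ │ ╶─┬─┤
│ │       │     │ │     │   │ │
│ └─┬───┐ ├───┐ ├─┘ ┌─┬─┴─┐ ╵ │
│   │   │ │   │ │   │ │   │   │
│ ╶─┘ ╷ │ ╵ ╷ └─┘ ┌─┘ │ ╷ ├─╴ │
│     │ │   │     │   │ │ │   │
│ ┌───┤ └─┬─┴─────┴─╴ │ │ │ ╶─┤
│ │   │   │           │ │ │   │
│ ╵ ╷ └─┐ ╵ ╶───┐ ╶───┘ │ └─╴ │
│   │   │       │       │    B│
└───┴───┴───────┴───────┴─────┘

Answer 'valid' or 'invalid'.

Checking path validity:
Result: Invalid move at step 1: cannot move from (0, 0) to (1, 1).

invalid

Correct solution:

┌─────────┬─────────────┬─────┐
│A → ↓    │↱ → → ↓      │     │
│ ┌─╴ ┌───┤ ┌───┐ ╶───┐ └─╴ ╷ │
│ │↓ ↲│↱ ↓│↑│   │↳ → ↓│     │ │
│ │ ╶─┘ ╷ │ ╵ ╷ ├───┐ └─────┴─┤
│ │↳ → ↑│↓│↑ ↰│ │   │↳ → → → ↓│
│ └─┬─┬─┘ ├─╴ ├─┘ ╷ └─┬─────┐ │
│   │ │↓ ↲│↱ ↑│   │   │     │↓│
├─┐ │ │ ╶─┘ ┌─┘ ┌─┴─╴ ╵ ┌─┐ │ │
│ │ │ │↳ → ↑│   │       │ │ │↓│
│ ╵ ╵ └───┬─┘ ╷ ├───────┤ │ │ │
│         │   │ │       │ │ │↓│
├───────┐ │ ┌─┘ │ ┌───┐ │ │ │ │
│       │ │ │   │ │   │ │ │ │↓│
│ ┌───╴ ├─┘ │ ╶─┤ ╵ ╷ │ │ │ ╵ │
│ │     │   │   │   │ │ │ │  ↓│
│ ├───┐ ╵ ┌─┴───┴───┤ │ │ └─┐ │
│ │   │   │         │ │ │   │↓│
│ ╵ ╷ └───┘ ┌─────┐ ╵ │ │ ╶─┘ │
│   │       │     │   │ │↓ ← ↲│
├─┬─┴─────┐ └─╴ ╷ ├───┘ │ ╶─┬─┤
│ │       │     │ │     │↳ ↓│ │
│ └─┬───┐ ├───┐ ├─┘ ┌─┬─┴─┐ ╵ │
│   │   │ │   │ │   │ │   │↳ ↓│
│ ╶─┘ ╷ │ ╵ ╷ └─┘ ┌─┘ │ ╷ ├─╴ │
│     │ │   │     │   │ │ │↓ ↲│
│ ┌───┤ └─┬─┴─────┴─╴ │ │ │ ╶─┤
│ │   │   │           │ │ │↳ ↓│
│ ╵ ╷ └─┐ ╵ ╶───┐ ╶───┘ │ └─╴ │
│   │   │       │       │    B│
└───┴───┴───────┴───────┴─────┘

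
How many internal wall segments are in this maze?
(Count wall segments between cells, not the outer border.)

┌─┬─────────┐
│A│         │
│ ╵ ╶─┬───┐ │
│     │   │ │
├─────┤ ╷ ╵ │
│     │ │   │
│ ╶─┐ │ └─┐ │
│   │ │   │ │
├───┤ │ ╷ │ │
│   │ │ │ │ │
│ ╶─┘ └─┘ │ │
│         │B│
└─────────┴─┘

Counting internal wall segments:
Total internal walls: 25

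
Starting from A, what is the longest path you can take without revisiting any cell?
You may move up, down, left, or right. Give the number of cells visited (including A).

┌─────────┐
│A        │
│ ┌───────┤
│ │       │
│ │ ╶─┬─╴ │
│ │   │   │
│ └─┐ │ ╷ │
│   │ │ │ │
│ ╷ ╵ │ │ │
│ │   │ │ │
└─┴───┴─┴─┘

Finding longest simple path using DFS:
Start: (0, 0)
Longest path visits 18 cells
Path: A → down → down → down → right → down → right → up → up → left → up → right → right → right → down → left → down → down

Solution:

┌─────────┐
│A        │
│ ┌───────┤
│↓│↱ → → ↓│
│ │ ╶─┬─╴ │
│↓│↑ ↰│↓ ↲│
│ └─┐ │ ╷ │
│↳ ↓│↑│↓│ │
│ ╷ ╵ │ │ │
│ │↳ ↑│B│ │
└─┴───┴─┴─┘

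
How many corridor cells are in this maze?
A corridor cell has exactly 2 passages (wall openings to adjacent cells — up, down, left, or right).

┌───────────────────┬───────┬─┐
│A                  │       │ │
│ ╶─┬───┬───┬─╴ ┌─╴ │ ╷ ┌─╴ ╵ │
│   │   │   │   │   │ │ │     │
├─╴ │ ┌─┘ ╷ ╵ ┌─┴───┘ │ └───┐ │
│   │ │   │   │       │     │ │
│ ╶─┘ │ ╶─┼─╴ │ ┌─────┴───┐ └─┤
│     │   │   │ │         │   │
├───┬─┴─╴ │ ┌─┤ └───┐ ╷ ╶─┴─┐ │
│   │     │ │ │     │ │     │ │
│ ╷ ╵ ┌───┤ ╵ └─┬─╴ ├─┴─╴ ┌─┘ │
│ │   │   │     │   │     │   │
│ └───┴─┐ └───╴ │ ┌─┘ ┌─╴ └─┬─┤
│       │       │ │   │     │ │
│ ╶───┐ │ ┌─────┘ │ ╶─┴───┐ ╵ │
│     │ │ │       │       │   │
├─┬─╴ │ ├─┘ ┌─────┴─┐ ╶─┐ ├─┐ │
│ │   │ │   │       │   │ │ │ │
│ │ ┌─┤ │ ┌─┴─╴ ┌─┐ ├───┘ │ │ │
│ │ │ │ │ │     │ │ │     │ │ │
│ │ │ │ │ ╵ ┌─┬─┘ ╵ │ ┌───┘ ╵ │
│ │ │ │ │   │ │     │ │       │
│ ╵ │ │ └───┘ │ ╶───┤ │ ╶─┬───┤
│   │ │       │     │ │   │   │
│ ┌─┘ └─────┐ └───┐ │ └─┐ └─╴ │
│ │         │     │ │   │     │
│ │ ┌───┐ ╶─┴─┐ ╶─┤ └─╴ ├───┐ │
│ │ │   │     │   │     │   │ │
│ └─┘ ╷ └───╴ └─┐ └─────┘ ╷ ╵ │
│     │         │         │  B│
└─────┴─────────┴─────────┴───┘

Counting cells with exactly 2 passages:
Total corridor cells: 173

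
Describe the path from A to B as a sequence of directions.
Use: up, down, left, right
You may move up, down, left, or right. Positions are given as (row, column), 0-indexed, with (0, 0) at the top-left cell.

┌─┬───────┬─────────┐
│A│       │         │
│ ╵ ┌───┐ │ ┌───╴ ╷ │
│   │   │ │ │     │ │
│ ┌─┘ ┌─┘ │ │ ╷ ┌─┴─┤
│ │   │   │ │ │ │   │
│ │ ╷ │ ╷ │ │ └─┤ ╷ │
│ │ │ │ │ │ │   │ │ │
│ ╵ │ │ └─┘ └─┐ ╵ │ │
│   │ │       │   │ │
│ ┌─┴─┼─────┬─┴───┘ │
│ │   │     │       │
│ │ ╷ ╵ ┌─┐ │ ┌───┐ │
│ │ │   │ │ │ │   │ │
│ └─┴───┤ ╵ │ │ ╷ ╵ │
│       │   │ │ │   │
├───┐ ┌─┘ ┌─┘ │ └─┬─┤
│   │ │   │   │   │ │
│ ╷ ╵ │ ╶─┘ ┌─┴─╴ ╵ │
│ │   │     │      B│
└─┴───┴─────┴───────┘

Finding the path and converting it to directions:
Path through cells: (0,0) → (1,0) → (1,1) → (0,1) → (0,2) → (0,3) → (0,4) → (1,4) → (2,4) → (2,3) → (3,3) → (4,3) → (4,4) → (4,5) → (3,5) → (2,5) → (1,5) → (0,5) → (0,6) → (0,7) → (0,8) → (1,8) → (1,7) → (1,6) → (2,6) → (3,6) → (3,7) → (4,7) → (4,8) → (3,8) → (2,8) → (2,9) → (3,9) → (4,9) → (5,9) → (6,9) → (7,9) → (7,8) → (6,8) → (6,7) → (7,7) → (8,7) → (8,8) → (9,8) → (9,9)
Directions: down, right, up, right, right, right, down, down, left, down, down, right, right, up, up, up, up, right, right, right, down, left, left, down, down, right, down, right, up, up, right, down, down, down, down, down, left, up, left, down, down, right, down, right

Solution:

┌─┬───────┬─────────┐
│A│↱ → → ↓│↱ → → ↓  │
│ ╵ ┌───┐ │ ┌───╴ ╷ │
│↳ ↑│   │↓│↑│↓ ← ↲│ │
│ ┌─┘ ┌─┘ │ │ ╷ ┌─┴─┤
│ │   │↓ ↲│↑│↓│ │↱ ↓│
│ │ ╷ │ ╷ │ │ └─┤ ╷ │
│ │ │ │↓│ │↑│↳ ↓│↑│↓│
│ ╵ │ │ └─┘ └─┐ ╵ │ │
│   │ │↳ → ↑  │↳ ↑│↓│
│ ┌─┴─┼─────┬─┴───┘ │
│ │   │     │      ↓│
│ │ ╷ ╵ ┌─┐ │ ┌───┐ │
│ │ │   │ │ │ │↓ ↰│↓│
│ └─┴───┤ ╵ │ │ ╷ ╵ │
│       │   │ │↓│↑ ↲│
├───┐ ┌─┘ ┌─┘ │ └─┬─┤
│   │ │   │   │↳ ↓│ │
│ ╷ ╵ │ ╶─┘ ┌─┴─╴ ╵ │
│ │   │     │    ↳ B│
└─┴───┴─────┴───────┘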